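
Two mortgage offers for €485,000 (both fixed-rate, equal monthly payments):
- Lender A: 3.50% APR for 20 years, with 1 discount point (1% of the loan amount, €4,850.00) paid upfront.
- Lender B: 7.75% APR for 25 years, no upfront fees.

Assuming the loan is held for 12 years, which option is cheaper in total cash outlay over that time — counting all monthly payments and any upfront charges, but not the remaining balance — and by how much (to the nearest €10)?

Lender A: at 3.50% the monthly rate is 0.0029167, so the payment is 485,000 × 0.0029167 / (1 − 1.0029167^−240) = €2,812.80.
Lender B: at 7.75% the monthly rate is 0.0064583, so the payment is 485,000 × 0.0064583 / (1 − 1.0064583^−300) = €3,663.34.
Over 144 months: Lender A costs 144 × €2,812.80 + €4,850.00 = €409,893.20; Lender B costs 144 × €3,663.34 = €527,520.96.
Lender A is cheaper by €527,520.96 − €409,893.20 = €117,627.76.

Lender A by €117,630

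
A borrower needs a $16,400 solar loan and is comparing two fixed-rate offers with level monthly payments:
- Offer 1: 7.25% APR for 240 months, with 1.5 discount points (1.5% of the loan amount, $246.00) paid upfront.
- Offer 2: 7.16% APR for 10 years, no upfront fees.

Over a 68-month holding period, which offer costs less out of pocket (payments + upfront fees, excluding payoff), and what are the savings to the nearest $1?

Offer 1: monthly rate = 7.25%/12 = 0.0060417; payment = 16,400 × 0.0060417 / (1 − (1+0.0060417)^−240) = $129.62.
Offer 2: monthly rate = 7.16%/12 = 0.0059667; payment = 16,400 × 0.0059667 / (1 − (1+0.0059667)^−120) = $191.77.
Over 68 months: Offer 1 costs 68 × $129.62 + $246.00 = $9,060.16; Offer 2 costs 68 × $191.77 = $13,040.36.
Offer 1 is cheaper by $13,040.36 − $9,060.16 = $3,980.20.

Offer 1 by $3,980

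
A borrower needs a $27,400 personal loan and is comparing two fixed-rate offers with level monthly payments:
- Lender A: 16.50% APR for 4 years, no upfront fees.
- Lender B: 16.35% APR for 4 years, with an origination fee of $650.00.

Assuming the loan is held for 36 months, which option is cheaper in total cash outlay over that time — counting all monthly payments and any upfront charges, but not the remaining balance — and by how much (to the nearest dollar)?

Lender A: monthly rate = 16.5%/12 = 0.0137500; payment = 27,400 × 0.0137500 / (1 − (1+0.0137500)^−48) = $783.56.
Lender B: monthly rate = 16.35%/12 = 0.0136250; payment = 27,400 × 0.0136250 / (1 − (1+0.0136250)^−48) = $781.44.
Over 36 months: Lender A costs 36 × $783.56 = $28,208.16; Lender B costs 36 × $781.44 + $650.00 = $28,781.84.
Lender A is cheaper by $28,781.84 − $28,208.16 = $573.68.

Lender A by $574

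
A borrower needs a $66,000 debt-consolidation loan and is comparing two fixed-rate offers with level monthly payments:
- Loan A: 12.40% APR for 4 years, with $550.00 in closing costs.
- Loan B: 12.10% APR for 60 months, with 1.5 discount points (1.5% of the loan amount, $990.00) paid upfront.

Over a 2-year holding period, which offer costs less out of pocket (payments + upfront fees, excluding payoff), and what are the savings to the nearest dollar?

Loan B by $6,269

Loan A: monthly rate = 12.4%/12 = 0.0103333; payment = 66,000 × 0.0103333 / (1 − (1+0.0103333)^−48) = $1,751.02.
Loan B: at 12.10% the monthly rate is 0.0100833, so the payment is 66,000 × 0.0100833 / (1 − 1.0100833^−60) = $1,471.47.
Over 24 months: Loan A costs 24 × $1,751.02 + $550.00 = $42,574.48; Loan B costs 24 × $1,471.47 + $990.00 = $36,305.28.
Loan B is cheaper by $42,574.48 − $36,305.28 = $6,269.20.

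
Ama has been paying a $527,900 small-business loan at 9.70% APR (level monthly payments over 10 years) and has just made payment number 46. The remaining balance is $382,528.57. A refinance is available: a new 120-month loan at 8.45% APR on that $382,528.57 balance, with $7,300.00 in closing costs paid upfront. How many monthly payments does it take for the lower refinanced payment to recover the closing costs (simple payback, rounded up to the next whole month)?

4 months

Current payment = 527,900 × 9.7%/12 / (1 − (1+0.0080833)^−120) = $6,888.84.
Refinanced payment = 382,528.57 × 0.0070417 / (1 − (1+0.0070417)^−120) = $4,732.58.
Monthly savings = $6,888.84 − $4,732.58 = $2,156.26.
Break-even = $7,300.00 / $2,156.26 = 3.39 → 4 months.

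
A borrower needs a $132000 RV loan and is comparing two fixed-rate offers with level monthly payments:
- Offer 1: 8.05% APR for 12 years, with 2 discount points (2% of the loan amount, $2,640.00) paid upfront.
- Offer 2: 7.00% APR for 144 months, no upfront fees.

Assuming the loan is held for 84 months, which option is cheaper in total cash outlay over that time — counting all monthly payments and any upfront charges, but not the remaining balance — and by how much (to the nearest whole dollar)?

Offer 2 by $8,940

Offer 1: at 8.05% the monthly rate is 0.0067083, so the payment is 132,000 × 0.0067083 / (1 − 1.0067083^−144) = $1,432.46.
Offer 2: monthly rate = 7%/12 = 0.0058333; payment = 132,000 × 0.0058333 / (1 − (1+0.0058333)^−144) = $1,357.46.
Over 84 months: Offer 1 costs 84 × $1,432.46 + $2,640.00 = $122,966.64; Offer 2 costs 84 × $1,357.46 = $114,026.64.
Offer 2 is cheaper by $122,966.64 − $114,026.64 = $8,940.00.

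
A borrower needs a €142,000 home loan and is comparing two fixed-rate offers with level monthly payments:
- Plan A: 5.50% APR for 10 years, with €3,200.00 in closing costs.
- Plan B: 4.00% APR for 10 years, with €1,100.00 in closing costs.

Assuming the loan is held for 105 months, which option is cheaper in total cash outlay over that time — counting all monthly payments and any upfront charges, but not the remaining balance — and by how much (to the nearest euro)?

Plan A: at 5.50% the monthly rate is 0.0045833, so the payment is 142,000 × 0.0045833 / (1 − 1.0045833^−120) = €1,541.07.
Plan B: at 4.00% the monthly rate is 0.0033333, so the payment is 142,000 × 0.0033333 / (1 − 1.0033333^−120) = €1,437.68.
Over 105 months: Plan A costs 105 × €1,541.07 + €3,200.00 = €165,012.35; Plan B costs 105 × €1,437.68 + €1,100.00 = €152,056.40.
Plan B is cheaper by €165,012.35 − €152,056.40 = €12,955.95.

Plan B by €12,956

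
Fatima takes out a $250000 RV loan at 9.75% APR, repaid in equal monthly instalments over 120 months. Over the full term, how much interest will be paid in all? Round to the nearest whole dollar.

Monthly rate = 9.75%/12 = 0.0081250; payment = 250,000 × 0.0081250 / (1 − (1+0.0081250)^−120) = $3,269.26.
Total paid = 120 × $3,269.26 = $392,311.20; interest = $392,311.20 − $250,000 = $142,311.20.

$142,311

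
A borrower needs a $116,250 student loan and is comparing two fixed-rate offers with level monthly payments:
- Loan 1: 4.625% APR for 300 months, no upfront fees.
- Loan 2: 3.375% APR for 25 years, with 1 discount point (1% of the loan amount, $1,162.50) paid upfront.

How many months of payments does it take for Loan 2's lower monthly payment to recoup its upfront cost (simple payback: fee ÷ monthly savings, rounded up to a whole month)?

15 months

Loan 1: monthly rate = 4.625%/12 = 0.0038542; payment = 116,250 × 0.0038542 / (1 − (1+0.0038542)^−300) = $654.43.
Loan 2: at 3.375% the monthly rate is 0.0028125, so the payment is 116,250 × 0.0028125 / (1 − 1.0028125^−300) = $574.21.
Monthly savings = $654.43 − $574.21 = $80.22.
Break-even = $1,162.50 / $80.22 = 14.49 → 15 months.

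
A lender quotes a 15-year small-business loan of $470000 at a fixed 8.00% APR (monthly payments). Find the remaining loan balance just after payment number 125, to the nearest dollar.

$206,241

With monthly rate i = 8%/12 = 0.0066667, the balance after k of n payments is P · [(1+i)^n − (1+i)^k] / [(1+i)^n − 1].
(1+0.0066667)^180 = 3.30692148 and (1+0.0066667)^125 = 2.29462135, so the balance is 470,000 × (3.30692148 − 2.29462135) / (3.30692148 − 1) = $206,240.68.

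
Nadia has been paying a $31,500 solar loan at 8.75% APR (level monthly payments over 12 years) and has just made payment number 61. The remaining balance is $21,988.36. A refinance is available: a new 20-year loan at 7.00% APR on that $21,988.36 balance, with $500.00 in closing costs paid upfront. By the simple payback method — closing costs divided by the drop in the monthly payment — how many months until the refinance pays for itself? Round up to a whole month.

3 months

Current payment = 31,500 × 8.75%/12 / (1 − (1+0.0072917)^−144) = $354.06.
Refinanced payment = 21,988.36 × 0.0058333 / (1 − (1+0.0058333)^−240) = $170.48.
Monthly savings = $354.06 − $170.48 = $183.58.
Break-even = $500.00 / $183.58 = 2.72 → 3 months.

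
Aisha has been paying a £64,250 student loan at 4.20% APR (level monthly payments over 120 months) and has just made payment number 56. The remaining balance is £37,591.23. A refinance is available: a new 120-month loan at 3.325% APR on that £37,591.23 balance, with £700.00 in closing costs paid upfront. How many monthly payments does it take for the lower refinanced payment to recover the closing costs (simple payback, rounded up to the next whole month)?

Current payment = 64,250 × 4.2%/12 / (1 − (1+0.0035000)^−120) = £656.62.
Refinanced payment = 37,591.23 × 0.0027708 / (1 − (1+0.0027708)^−120) = £368.65.
Monthly savings = £656.62 − £368.65 = £287.97.
Break-even = £700.00 / £287.97 = 2.43 → 3 months.

3 months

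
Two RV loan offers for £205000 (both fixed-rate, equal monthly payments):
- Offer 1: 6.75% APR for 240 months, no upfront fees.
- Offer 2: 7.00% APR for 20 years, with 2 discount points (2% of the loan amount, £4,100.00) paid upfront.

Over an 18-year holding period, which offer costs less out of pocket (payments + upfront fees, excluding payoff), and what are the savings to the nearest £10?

Offer 1 by £10,710

Offer 1: at 6.75% the monthly rate is 0.0056250, so the payment is 205,000 × 0.0056250 / (1 − 1.0056250^−240) = £1,558.75.
Offer 2: at 7.00% the monthly rate is 0.0058333, so the payment is 205,000 × 0.0058333 / (1 − 1.0058333^−240) = £1,589.36.
Over 216 months: Offer 1 costs 216 × £1,558.75 = £336,690.00; Offer 2 costs 216 × £1,589.36 + £4,100.00 = £347,401.76.
Offer 1 is cheaper by £347,401.76 − £336,690.00 = £10,711.76.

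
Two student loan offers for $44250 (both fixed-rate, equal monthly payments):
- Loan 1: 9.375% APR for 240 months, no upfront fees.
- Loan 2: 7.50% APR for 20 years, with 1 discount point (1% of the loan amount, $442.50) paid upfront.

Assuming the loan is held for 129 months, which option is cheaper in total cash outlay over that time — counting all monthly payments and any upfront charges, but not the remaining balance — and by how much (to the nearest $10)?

Loan 1: at 9.375% the monthly rate is 0.0078125, so the payment is 44,250 × 0.0078125 / (1 − 1.0078125^−240) = $408.86.
Loan 2: monthly rate = 7.5%/12 = 0.0062500; payment = 44,250 × 0.0062500 / (1 − (1+0.0062500)^−240) = $356.47.
Over 129 months: Loan 1 costs 129 × $408.86 = $52,742.94; Loan 2 costs 129 × $356.47 + $442.50 = $46,427.13.
Loan 2 is cheaper by $52,742.94 − $46,427.13 = $6,315.81.

Loan 2 by $6,320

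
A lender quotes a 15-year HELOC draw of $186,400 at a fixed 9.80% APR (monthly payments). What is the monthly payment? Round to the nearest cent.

$1,980.32

At 9.80% the monthly rate is 0.0081667, so the payment is 186,400 × 0.0081667 / (1 − 1.0081667^−180) = $1,980.32.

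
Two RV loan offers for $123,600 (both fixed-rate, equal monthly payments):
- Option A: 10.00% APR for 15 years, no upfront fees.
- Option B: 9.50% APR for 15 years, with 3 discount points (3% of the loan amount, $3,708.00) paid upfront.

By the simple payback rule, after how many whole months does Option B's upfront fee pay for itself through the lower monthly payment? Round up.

Option A: at 10.00% the monthly rate is 0.0083333, so the payment is 123,600 × 0.0083333 / (1 − 1.0083333^−180) = $1,328.21.
Option B: at 9.50% the monthly rate is 0.0079167, so the payment is 123,600 × 0.0079167 / (1 − 1.0079167^−180) = $1,290.66.
Monthly savings = $1,328.21 − $1,290.66 = $37.55.
Break-even = $3,708.00 / $37.55 = 98.75 → 99 months.

99 months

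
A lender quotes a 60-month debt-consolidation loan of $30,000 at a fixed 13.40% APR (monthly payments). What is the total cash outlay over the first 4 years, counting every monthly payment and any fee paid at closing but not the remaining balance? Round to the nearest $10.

$33,060

At 13.40% the monthly rate is 0.0111667, so the payment is 30,000 × 0.0111667 / (1 − 1.0111667^−60) = $688.75.
Total outlay = 48 × $688.75 = $33,060.00.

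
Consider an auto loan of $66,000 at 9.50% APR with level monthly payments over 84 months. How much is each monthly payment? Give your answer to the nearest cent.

$1,078.70

Monthly rate = 9.5%/12 = 0.0079167; payment = 66,000 × 0.0079167 / (1 − (1+0.0079167)^−84) = $1,078.70.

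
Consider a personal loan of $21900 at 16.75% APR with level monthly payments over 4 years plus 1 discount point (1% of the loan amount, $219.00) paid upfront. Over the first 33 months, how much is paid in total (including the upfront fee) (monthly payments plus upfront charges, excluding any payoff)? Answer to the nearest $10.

Monthly rate = 16.75%/12 = 0.0139583; payment = 21,900 × 0.0139583 / (1 − (1+0.0139583)^−48) = $629.10.
Total outlay = 33 × $629.10 + $219.00 = $20,979.30.

$20,980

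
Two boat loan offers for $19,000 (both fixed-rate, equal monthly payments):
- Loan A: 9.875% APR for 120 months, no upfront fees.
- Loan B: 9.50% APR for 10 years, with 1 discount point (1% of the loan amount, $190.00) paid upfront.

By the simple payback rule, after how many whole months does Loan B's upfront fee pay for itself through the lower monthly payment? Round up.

49 months

Loan A: monthly rate = 9.875%/12 = 0.0082292; payment = 19,000 × 0.0082292 / (1 − (1+0.0082292)^−120) = $249.77.
Loan B: at 9.50% the monthly rate is 0.0079167, so the payment is 19,000 × 0.0079167 / (1 − 1.0079167^−120) = $245.86.
Monthly savings = $249.77 − $245.86 = $3.91.
Break-even = $190.00 / $3.91 = 48.59 → 49 months.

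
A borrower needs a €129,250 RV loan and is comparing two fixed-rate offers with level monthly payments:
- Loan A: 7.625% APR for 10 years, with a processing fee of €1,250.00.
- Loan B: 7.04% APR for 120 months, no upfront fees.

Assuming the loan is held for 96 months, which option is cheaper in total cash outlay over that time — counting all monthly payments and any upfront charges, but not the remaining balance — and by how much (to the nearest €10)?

Loan A: monthly rate = 7.625%/12 = 0.0063542; payment = 129,250 × 0.0063542 / (1 − (1+0.0063542)^−120) = €1,542.67.
Loan B: at 7.04% the monthly rate is 0.0058667, so the payment is 129,250 × 0.0058667 / (1 − 1.0058667^−120) = €1,503.37.
Over 96 months: Loan A costs 96 × €1,542.67 + €1,250.00 = €149,346.32; Loan B costs 96 × €1,503.37 = €144,323.52.
Loan B is cheaper by €149,346.32 − €144,323.52 = €5,022.80.

Loan B by €5,020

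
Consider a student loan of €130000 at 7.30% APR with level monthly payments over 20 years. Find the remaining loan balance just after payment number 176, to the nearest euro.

€54,543

With monthly rate i = 7.3%/12 = 0.0060833, the balance after k of n payments is P · [(1+i)^n − (1+i)^k] / [(1+i)^n − 1].
(1+0.0060833)^240 = 4.28695673 and (1+0.0060833)^176 = 2.90787683, so the balance is 130,000 × (4.28695673 − 2.90787683) / (4.28695673 − 1) = €54,542.97.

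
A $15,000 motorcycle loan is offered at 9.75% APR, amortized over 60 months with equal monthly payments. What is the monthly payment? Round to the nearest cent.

Monthly rate = 9.75%/12 = 0.0081250; payment = 15,000 × 0.0081250 / (1 − (1+0.0081250)^−60) = $316.86.

$316.86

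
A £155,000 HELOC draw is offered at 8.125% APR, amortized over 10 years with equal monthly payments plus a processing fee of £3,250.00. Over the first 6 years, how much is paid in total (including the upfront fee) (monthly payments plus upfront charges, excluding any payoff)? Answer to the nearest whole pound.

£139,390

At 8.125% the monthly rate is 0.0067708, so the payment is 155,000 × 0.0067708 / (1 − 1.0067708^−120) = £1,890.83.
Total outlay = 72 × £1,890.83 + £3,250.00 = £139,389.76.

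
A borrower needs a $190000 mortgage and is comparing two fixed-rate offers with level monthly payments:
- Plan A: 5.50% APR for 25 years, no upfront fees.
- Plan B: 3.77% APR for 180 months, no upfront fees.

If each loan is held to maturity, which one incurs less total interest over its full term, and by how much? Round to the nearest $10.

Plan A: monthly rate = 5.5%/12 = 0.0045833; payment = 190,000 × 0.0045833 / (1 − (1+0.0045833)^−300) = $1,166.77.
Total interest on Plan A = 300 × $1,166.77 − $190,000 = $160,031.00.
Plan B: monthly rate = 3.77%/12 = 0.0031417; payment = 190,000 × 0.0031417 / (1 − (1+0.0031417)^−180) = $1,383.61.
Total interest on Plan B = 180 × $1,383.61 − $190,000 = $59,049.80.
Plan B is lower by $100,981.20.

Plan B by $100,980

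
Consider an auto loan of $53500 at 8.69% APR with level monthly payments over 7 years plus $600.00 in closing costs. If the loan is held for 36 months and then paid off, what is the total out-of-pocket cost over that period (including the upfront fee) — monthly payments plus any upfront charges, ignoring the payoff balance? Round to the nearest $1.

$31,285

Monthly rate = 8.69%/12 = 0.0072417; payment = 53,500 × 0.0072417 / (1 − (1+0.0072417)^−84) = $852.37.
Total outlay = 36 × $852.37 + $600.00 = $31,285.32.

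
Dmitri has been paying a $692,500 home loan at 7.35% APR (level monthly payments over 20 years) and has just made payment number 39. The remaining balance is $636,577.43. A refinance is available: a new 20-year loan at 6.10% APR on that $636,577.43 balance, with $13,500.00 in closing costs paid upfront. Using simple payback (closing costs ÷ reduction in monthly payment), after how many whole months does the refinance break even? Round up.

Current payment = 692,500 × 7.35%/12 / (1 − (1+0.0061250)^−240) = $5,515.39.
Refinanced payment = 636,577.43 × 0.0050833 / (1 − (1+0.0050833)^−240) = $4,597.44.
Monthly savings = $5,515.39 − $4,597.44 = $917.95.
Break-even = $13,500.00 / $917.95 = 14.71 → 15 months.

15 months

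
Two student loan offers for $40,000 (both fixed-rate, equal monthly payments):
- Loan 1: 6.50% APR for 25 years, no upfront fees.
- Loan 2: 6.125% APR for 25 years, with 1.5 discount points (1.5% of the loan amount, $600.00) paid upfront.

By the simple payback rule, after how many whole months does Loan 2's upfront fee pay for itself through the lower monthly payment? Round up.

65 months

Loan 1: monthly rate = 6.5%/12 = 0.0054167; payment = 40,000 × 0.0054167 / (1 − (1+0.0054167)^−300) = $270.08.
Loan 2: at 6.125% the monthly rate is 0.0051042, so the payment is 40,000 × 0.0051042 / (1 − 1.0051042^−300) = $260.79.
Monthly savings = $270.08 − $260.79 = $9.29.
Break-even = $600.00 / $9.29 = 64.59 → 65 months.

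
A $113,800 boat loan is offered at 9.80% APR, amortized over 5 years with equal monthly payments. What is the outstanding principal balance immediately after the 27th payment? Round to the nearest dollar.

With monthly rate i = 9.8%/12 = 0.0081667, the balance after k of n payments is P · [(1+i)^n − (1+i)^k] / [(1+i)^n − 1].
(1+0.0081667)^60 = 1.62907113 and (1+0.0081667)^27 = 1.24558400, so the balance is 113,800 × (1.62907113 − 1.24558400) / (1.62907113 − 1) = $69,373.45.

$69,373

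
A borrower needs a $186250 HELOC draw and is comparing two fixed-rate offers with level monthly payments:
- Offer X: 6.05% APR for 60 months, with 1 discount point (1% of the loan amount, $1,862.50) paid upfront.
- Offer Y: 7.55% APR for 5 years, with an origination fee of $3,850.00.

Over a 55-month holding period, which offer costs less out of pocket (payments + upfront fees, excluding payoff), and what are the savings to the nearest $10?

Offer X: at 6.05% the monthly rate is 0.0050417, so the payment is 186,250 × 0.0050417 / (1 − 1.0050417^−60) = $3,605.07.
Offer Y: at 7.55% the monthly rate is 0.0062917, so the payment is 186,250 × 0.0062917 / (1 − 1.0062917^−60) = $3,736.49.
Over 55 months: Offer X costs 55 × $3,605.07 + $1,862.50 = $200,141.35; Offer Y costs 55 × $3,736.49 + $3,850.00 = $209,356.95.
Offer X is cheaper by $209,356.95 − $200,141.35 = $9,215.60.

Offer X by $9,220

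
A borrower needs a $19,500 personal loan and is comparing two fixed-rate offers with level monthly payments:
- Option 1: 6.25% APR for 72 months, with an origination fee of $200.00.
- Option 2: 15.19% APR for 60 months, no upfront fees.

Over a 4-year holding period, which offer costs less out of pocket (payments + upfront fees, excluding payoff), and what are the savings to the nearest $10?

Option 1: at 6.25% the monthly rate is 0.0052083, so the payment is 19,500 × 0.0052083 / (1 − 1.0052083^−72) = $325.48.
Option 2: at 15.19% the monthly rate is 0.0126583, so the payment is 19,500 × 0.0126583 / (1 − 1.0126583^−60) = $465.85.
Over 48 months: Option 1 costs 48 × $325.48 + $200.00 = $15,823.04; Option 2 costs 48 × $465.85 = $22,360.80.
Option 1 is cheaper by $22,360.80 − $15,823.04 = $6,537.76.

Option 1 by $6,540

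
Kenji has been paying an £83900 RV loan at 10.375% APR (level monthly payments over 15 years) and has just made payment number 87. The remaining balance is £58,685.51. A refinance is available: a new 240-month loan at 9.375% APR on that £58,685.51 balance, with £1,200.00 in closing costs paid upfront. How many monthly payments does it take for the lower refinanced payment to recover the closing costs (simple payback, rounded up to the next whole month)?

Current payment = 83,900 × 10.375%/12 / (1 − (1+0.0086458)^−180) = £920.94.
Refinanced payment = 58,685.51 × 0.0078125 / (1 − (1+0.0078125)^−240) = £542.24.
Monthly savings = £920.94 − £542.24 = £378.70.
Break-even = £1,200.00 / £378.70 = 3.17 → 4 months.

4 months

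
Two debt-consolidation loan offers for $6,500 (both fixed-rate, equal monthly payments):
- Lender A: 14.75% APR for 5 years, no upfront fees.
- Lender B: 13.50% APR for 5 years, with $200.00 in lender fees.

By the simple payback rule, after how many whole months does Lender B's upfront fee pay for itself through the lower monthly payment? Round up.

Lender A: monthly rate = 14.75%/12 = 0.0122917; payment = 6,500 × 0.0122917 / (1 − (1+0.0122917)^−60) = $153.78.
Lender B: at 13.50% the monthly rate is 0.0112500, so the payment is 6,500 × 0.0112500 / (1 − 1.0112500^−60) = $149.56.
Monthly savings = $153.78 − $149.56 = $4.22.
Break-even = $200.00 / $4.22 = 47.39 → 48 months.

48 months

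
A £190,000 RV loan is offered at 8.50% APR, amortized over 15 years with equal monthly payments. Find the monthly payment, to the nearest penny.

£1,871.01

At 8.50% the monthly rate is 0.0070833, so the payment is 190,000 × 0.0070833 / (1 − 1.0070833^−180) = £1,871.01.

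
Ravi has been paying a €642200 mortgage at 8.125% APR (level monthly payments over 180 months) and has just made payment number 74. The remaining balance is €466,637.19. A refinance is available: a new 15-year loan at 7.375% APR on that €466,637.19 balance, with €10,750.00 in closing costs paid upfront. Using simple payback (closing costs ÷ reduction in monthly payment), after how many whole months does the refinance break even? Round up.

Current payment = 642,200 × 8.125%/12 / (1 − (1+0.0067708)^−180) = €6,183.63.
Refinanced payment = 466,637.19 × 0.0061458 / (1 − (1+0.0061458)^−180) = €4,292.70.
Monthly savings = €6,183.63 − €4,292.70 = €1,890.93.
Break-even = €10,750.00 / €1,890.93 = 5.69 → 6 months.

6 months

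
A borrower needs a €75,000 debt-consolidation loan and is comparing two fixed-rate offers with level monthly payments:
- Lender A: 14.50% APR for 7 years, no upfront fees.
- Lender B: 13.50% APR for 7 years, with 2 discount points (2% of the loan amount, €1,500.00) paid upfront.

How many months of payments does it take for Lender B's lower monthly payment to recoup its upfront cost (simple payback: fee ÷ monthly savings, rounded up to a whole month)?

37 months

Lender A: monthly rate = 14.5%/12 = 0.0120833; payment = 75,000 × 0.0120833 / (1 − (1+0.0120833)^−84) = €1,426.30.
Lender B: monthly rate = 13.5%/12 = 0.0112500; payment = 75,000 × 0.0112500 / (1 − (1+0.0112500)^−84) = €1,384.87.
Monthly savings = €1,426.30 − €1,384.87 = €41.43.
Break-even = €1,500.00 / €41.43 = 36.21 → 37 months.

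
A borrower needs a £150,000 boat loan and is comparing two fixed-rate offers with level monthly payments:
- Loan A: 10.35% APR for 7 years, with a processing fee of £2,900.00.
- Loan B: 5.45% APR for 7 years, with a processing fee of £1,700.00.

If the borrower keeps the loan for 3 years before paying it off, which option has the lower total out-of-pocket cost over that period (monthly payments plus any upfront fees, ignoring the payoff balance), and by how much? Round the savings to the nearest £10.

Loan A: monthly rate = 10.35%/12 = 0.0086250; payment = 150,000 × 0.0086250 / (1 − (1+0.0086250)^−84) = £2,517.39.
Loan B: monthly rate = 5.45%/12 = 0.0045417; payment = 150,000 × 0.0045417 / (1 − (1+0.0045417)^−84) = £2,151.95.
Over 36 months: Loan A costs 36 × £2,517.39 + £2,900.00 = £93,526.04; Loan B costs 36 × £2,151.95 + £1,700.00 = £79,170.20.
Loan B is cheaper by £93,526.04 − £79,170.20 = £14,355.84.

Loan B by £14,360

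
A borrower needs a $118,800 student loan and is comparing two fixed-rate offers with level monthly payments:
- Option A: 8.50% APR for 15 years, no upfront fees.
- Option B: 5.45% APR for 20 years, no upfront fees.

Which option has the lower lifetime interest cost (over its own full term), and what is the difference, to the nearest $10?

Option B by $15,250

Option A: monthly rate = 8.5%/12 = 0.0070833; payment = 118,800 × 0.0070833 / (1 − (1+0.0070833)^−180) = $1,169.87.
Total interest on Option A = 180 × $1,169.87 − $118,800 = $91,776.60.
Option B: monthly rate = 5.45%/12 = 0.0045417; payment = 118,800 × 0.0045417 / (1 − (1+0.0045417)^−240) = $813.86.
Total interest on Option B = 240 × $813.86 − $118,800 = $76,526.40.
Option B is lower by $15,250.20.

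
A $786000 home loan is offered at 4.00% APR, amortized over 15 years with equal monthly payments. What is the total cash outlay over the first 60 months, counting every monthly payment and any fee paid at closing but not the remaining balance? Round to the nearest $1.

Monthly rate = 4%/12 = 0.0033333; payment = 786,000 × 0.0033333 / (1 − (1+0.0033333)^−180) = $5,813.95.
Total outlay = 60 × $5,813.95 = $348,837.00.

$348,837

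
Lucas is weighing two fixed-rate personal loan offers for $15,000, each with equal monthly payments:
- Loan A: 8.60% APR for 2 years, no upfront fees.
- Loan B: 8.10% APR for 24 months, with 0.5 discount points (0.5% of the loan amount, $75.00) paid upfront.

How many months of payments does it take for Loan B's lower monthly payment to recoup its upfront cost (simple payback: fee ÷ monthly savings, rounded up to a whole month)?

Loan A: at 8.60% the monthly rate is 0.0071667, so the payment is 15,000 × 0.0071667 / (1 − 1.0071667^−24) = $682.52.
Loan B: monthly rate = 8.1%/12 = 0.0067500; payment = 15,000 × 0.0067500 / (1 − (1+0.0067500)^−24) = $679.09.
Monthly savings = $682.52 − $679.09 = $3.43.
Break-even = $75.00 / $3.43 = 21.87 → 22 months.

22 months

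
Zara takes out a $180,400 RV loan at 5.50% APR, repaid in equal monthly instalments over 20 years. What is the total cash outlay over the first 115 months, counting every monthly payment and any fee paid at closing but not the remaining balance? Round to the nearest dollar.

$142,709

At 5.50% the monthly rate is 0.0045833, so the payment is 180,400 × 0.0045833 / (1 − 1.0045833^−240) = $1,240.95.
Total outlay = 115 × $1,240.95 = $142,709.25.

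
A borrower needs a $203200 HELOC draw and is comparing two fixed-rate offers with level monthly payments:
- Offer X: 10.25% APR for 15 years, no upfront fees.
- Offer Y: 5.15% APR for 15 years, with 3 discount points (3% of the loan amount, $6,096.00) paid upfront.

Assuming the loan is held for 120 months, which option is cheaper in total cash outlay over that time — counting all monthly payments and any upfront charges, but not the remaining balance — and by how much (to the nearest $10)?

Offer Y by $64,940

Offer X: at 10.25% the monthly rate is 0.0085417, so the payment is 203,200 × 0.0085417 / (1 − 1.0085417^−180) = $2,214.78.
Offer Y: at 5.15% the monthly rate is 0.0042917, so the payment is 203,200 × 0.0042917 / (1 − 1.0042917^−180) = $1,622.82.
Over 120 months: Offer X costs 120 × $2,214.78 = $265,773.60; Offer Y costs 120 × $1,622.82 + $6,096.00 = $200,834.40.
Offer Y is cheaper by $265,773.60 − $200,834.40 = $64,939.20.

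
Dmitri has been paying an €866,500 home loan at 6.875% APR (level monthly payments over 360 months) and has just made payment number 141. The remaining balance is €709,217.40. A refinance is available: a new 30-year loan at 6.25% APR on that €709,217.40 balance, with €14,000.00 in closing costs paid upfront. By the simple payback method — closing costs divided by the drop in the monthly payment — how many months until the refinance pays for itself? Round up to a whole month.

11 months

Current payment = 866,500 × 6.875%/12 / (1 − (1+0.0057292)^−360) = €5,692.29.
Refinanced payment = 709,217.40 × 0.0052083 / (1 − (1+0.0052083)^−360) = €4,366.77.
Monthly savings = €5,692.29 − €4,366.77 = €1,325.52.
Break-even = €14,000.00 / €1,325.52 = 10.56 → 11 months.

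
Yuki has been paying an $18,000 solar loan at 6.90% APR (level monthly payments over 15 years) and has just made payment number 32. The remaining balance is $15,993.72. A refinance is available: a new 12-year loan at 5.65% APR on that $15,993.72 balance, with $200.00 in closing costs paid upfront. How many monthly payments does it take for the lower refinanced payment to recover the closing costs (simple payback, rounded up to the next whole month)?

Current payment = 18,000 × 6.9%/12 / (1 − (1+0.0057500)^−180) = $160.78.
Refinanced payment = 15,993.72 × 0.0047083 / (1 − (1+0.0047083)^−144) = $153.19.
Monthly savings = $160.78 − $153.19 = $7.59.
Break-even = $200.00 / $7.59 = 26.35 → 27 months.

27 months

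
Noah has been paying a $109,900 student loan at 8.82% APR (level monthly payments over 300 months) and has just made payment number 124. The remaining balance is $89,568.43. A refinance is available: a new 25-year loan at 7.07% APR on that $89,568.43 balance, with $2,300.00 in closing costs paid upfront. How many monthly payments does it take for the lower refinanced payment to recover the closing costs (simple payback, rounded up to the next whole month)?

Current payment = 109,900 × 8.82%/12 / (1 − (1+0.0073500)^−300) = $908.77.
Refinanced payment = 89,568.43 × 0.0058917 / (1 − (1+0.0058917)^−300) = $637.06.
Monthly savings = $908.77 − $637.06 = $271.71.
Break-even = $2,300.00 / $271.71 = 8.46 → 9 months.

9 months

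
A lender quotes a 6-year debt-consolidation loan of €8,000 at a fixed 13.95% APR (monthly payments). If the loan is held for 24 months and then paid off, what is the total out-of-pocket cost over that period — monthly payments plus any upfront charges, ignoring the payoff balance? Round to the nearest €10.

€3,950

At 13.95% the monthly rate is 0.0116250, so the payment is 8,000 × 0.0116250 / (1 − 1.0116250^−72) = €164.63.
Total outlay = 24 × €164.63 = €3,951.12.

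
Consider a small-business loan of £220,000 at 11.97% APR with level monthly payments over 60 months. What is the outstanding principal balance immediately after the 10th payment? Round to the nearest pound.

£191,798

With monthly rate i = 11.97%/12 = 0.0099750, the balance after k of n payments is P · [(1+i)^n − (1+i)^k] / [(1+i)^n − 1].
(1+0.0099750)^60 = 1.81400060 and (1+0.0099750)^10 = 1.10434873, so the balance is 220,000 × (1.81400060 − 1.10434873) / (1.81400060 − 1) = £191,797.66.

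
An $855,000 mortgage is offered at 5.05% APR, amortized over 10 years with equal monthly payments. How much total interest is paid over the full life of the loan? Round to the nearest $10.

Monthly rate = 5.05%/12 = 0.0042083; payment = 855,000 × 0.0042083 / (1 − (1+0.0042083)^−120) = $9,089.51.
Total paid = 120 × $9,089.51 = $1,090,741.20; interest = $1,090,741.20 − $855,000 = $235,741.20.

$235,740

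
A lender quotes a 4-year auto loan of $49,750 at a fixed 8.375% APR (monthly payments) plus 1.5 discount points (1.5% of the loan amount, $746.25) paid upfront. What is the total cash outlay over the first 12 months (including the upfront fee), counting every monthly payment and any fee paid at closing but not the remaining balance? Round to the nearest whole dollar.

$15,426

Monthly rate = 8.375%/12 = 0.0069792; payment = 49,750 × 0.0069792 / (1 − (1+0.0069792)^−48) = $1,223.32.
Total outlay = 12 × $1,223.32 + $746.25 = $15,426.09.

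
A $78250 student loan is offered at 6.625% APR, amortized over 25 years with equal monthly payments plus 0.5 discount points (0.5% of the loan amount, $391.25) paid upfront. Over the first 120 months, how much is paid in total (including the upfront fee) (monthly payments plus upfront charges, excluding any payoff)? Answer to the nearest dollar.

Monthly rate = 6.625%/12 = 0.0055208; payment = 78,250 × 0.0055208 / (1 − (1+0.0055208)^−300) = $534.48.
Total outlay = 120 × $534.48 + $391.25 = $64,528.85.

$64,529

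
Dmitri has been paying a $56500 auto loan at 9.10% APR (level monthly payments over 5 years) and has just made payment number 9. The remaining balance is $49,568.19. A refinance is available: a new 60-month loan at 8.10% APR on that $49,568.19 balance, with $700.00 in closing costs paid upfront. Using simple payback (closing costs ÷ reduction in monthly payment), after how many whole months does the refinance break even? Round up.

Current payment = 56,500 × 9.1%/12 / (1 − (1+0.0075833)^−60) = $1,175.59.
Refinanced payment = 49,568.19 × 0.0067500 / (1 − (1+0.0067500)^−60) = $1,007.44.
Monthly savings = $1,175.59 − $1,007.44 = $168.15.
Break-even = $700.00 / $168.15 = 4.16 → 5 months.

5 months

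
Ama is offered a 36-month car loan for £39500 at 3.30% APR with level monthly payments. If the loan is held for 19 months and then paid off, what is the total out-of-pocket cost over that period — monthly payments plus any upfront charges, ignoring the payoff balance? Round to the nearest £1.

Monthly rate = 3.3%/12 = 0.0027500; payment = 39,500 × 0.0027500 / (1 − (1+0.0027500)^−36) = £1,153.94.
Total outlay = 19 × £1,153.94 = £21,924.86.

£21,925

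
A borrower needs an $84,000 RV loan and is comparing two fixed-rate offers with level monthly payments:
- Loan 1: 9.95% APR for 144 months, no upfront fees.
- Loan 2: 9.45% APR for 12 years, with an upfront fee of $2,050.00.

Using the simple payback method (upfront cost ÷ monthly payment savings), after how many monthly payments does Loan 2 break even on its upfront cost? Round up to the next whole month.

Loan 1: at 9.95% the monthly rate is 0.0082917, so the payment is 84,000 × 0.0082917 / (1 − 1.0082917^−144) = $1,001.44.
Loan 2: at 9.45% the monthly rate is 0.0078750, so the payment is 84,000 × 0.0078750 / (1 − 1.0078750^−144) = $977.36.
Monthly savings = $1,001.44 − $977.36 = $24.08.
Break-even = $2,050.00 / $24.08 = 85.13 → 86 months.

86 months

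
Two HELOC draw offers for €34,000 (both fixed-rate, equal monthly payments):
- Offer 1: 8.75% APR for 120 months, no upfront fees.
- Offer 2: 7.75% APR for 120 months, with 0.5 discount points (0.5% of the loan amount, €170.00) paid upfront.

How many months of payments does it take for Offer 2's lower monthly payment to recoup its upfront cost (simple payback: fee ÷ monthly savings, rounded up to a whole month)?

10 months

Offer 1: at 8.75% the monthly rate is 0.0072917, so the payment is 34,000 × 0.0072917 / (1 − 1.0072917^−120) = €426.11.
Offer 2: at 7.75% the monthly rate is 0.0064583, so the payment is 34,000 × 0.0064583 / (1 − 1.0064583^−120) = €408.04.
Monthly savings = €426.11 − €408.04 = €18.07.
Break-even = €170.00 / €18.07 = 9.41 → 10 months.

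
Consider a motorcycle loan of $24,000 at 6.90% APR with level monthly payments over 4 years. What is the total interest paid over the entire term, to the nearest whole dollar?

Monthly rate = 6.9%/12 = 0.0057500; payment = 24,000 × 0.0057500 / (1 − (1+0.0057500)^−48) = $573.60.
Total paid = 48 × $573.60 = $27,532.80; interest = $27,532.80 − $24,000 = $3,532.80.

$3,533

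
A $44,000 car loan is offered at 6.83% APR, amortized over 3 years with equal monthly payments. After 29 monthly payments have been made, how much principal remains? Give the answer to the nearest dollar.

With monthly rate i = 6.83%/12 = 0.0056917, the balance after k of n payments is P · [(1+i)^n − (1+i)^k] / [(1+i)^n − 1].
(1+0.0056917)^36 = 1.22668952 and (1+0.0056917)^29 = 1.17891011, so the balance is 44,000 × (1.22668952 − 1.17891011) / (1.22668952 − 1) = $9,273.89.

$9,274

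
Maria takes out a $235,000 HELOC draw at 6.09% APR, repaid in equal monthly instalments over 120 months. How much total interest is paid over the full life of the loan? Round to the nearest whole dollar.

Monthly rate = 6.09%/12 = 0.0050750; payment = 235,000 × 0.0050750 / (1 − (1+0.0050750)^−120) = $2,619.62.
Total paid = 120 × $2,619.62 = $314,354.40; interest = $314,354.40 − $235,000 = $79,354.40.

$79,354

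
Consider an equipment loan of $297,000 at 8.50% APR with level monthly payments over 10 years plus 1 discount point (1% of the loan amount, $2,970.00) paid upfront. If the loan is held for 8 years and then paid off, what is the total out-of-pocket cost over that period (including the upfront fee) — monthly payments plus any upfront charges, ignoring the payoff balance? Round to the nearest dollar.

Monthly rate = 8.5%/12 = 0.0070833; payment = 297,000 × 0.0070833 / (1 − (1+0.0070833)^−120) = $3,682.37.
Total outlay = 96 × $3,682.37 + $2,970.00 = $356,477.52.

$356,478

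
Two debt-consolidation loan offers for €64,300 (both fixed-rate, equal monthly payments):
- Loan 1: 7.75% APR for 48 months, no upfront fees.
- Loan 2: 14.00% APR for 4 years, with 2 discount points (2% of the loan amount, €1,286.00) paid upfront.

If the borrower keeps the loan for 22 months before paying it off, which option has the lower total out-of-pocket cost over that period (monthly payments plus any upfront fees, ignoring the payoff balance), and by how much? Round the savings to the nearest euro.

Loan 1 by €5,573

Loan 1: monthly rate = 7.75%/12 = 0.0064583; payment = 64,300 × 0.0064583 / (1 − (1+0.0064583)^−48) = €1,562.22.
Loan 2: monthly rate = 14%/12 = 0.0116667; payment = 64,300 × 0.0116667 / (1 − (1+0.0116667)^−48) = €1,757.09.
Over 22 months: Loan 1 costs 22 × €1,562.22 = €34,368.84; Loan 2 costs 22 × €1,757.09 + €1,286.00 = €39,941.98.
Loan 1 is cheaper by €39,941.98 − €34,368.84 = €5,573.14.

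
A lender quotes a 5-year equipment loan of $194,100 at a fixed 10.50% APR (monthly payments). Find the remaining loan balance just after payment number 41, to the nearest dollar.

With monthly rate i = 10.5%/12 = 0.0087500, the balance after k of n payments is P · [(1+i)^n − (1+i)^k] / [(1+i)^n − 1].
(1+0.0087500)^60 = 1.68660298 and (1+0.0087500)^41 = 1.42930679, so the balance is 194,100 × (1.68660298 − 1.42930679) / (1.68660298 − 1) = $72,736.64.

$72,737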